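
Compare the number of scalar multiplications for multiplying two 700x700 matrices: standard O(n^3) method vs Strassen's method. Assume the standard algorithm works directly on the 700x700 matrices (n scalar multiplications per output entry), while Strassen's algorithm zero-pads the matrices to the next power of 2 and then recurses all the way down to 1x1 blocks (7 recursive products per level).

Matrix multiplication for 700x700 matrices:

Strassen's algorithm requires power-of-2 dimensions. Pad 700x700 to 1024x1024 (next power of 2).

Standard algorithm: 700^3 = 343000000 multiplications
Strassen's algorithm: 7^(log2(1024)) = 7^10 = 282475249 multiplications
Savings: 343000000 - 282475249 = 60524751 multiplications

Standard: 343000000 multiplications (700^3). Strassen: 282475249 multiplications (7^10, after padding to 1024x1024). Strassen reduces 8 recursive multiplications to 7 at each level.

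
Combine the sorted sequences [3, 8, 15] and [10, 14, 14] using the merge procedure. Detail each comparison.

Merging process:

Compare 3 vs 10: take 3 from left. Merged: [3]
Compare 8 vs 10: take 8 from left. Merged: [3, 8]
Compare 15 vs 10: take 10 from right. Merged: [3, 8, 10]
Compare 15 vs 14: take 14 from right. Merged: [3, 8, 10, 14]
Compare 15 vs 14: take 14 from right. Merged: [3, 8, 10, 14, 14]
Append remaining from left: [15]. Merged: [3, 8, 10, 14, 14, 15]

Final merged array: [3, 8, 10, 14, 14, 15]
Total comparisons: 5

The merged array is [3, 8, 10, 14, 14, 15], requiring 5 comparisons. The merge step runs in O(n) time where n is the total number of elements.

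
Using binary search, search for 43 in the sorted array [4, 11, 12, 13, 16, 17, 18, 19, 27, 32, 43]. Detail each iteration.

Binary search for 43 in [4, 11, 12, 13, 16, 17, 18, 19, 27, 32, 43]:

lo=0, hi=10, mid=5, arr[mid]=17 -> 17 < 43, search right half
lo=6, hi=10, mid=8, arr[mid]=27 -> 27 < 43, search right half
lo=9, hi=10, mid=9, arr[mid]=32 -> 32 < 43, search right half
lo=10, hi=10, mid=10, arr[mid]=43 -> Found target at index 10!

Binary search finds 43 at index 10 after 4 comparisons. The search repeatedly halves the search space by comparing with the middle element.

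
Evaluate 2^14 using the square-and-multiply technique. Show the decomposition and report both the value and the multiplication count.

Computing 2^14 by squaring (build up from 2^1; each line after the first costs one multiplication):

2^1 = 2
2^2 = (2^1)^2 = 2^2 = 4
2^3 = 2 * 2^2 = 2 * 4 = 8
2^6 = (2^3)^2 = 8^2 = 64
2^7 = 2 * 2^6 = 2 * 64 = 128
2^14 = (2^7)^2 = 128^2 = 16384

Result: 16384
Multiplications needed: 5 (5 lines after 2^1)

2^14 = 16384. Using exponentiation by squaring, this requires 5 multiplications. The key idea: if the exponent is even, square the half-power; if odd, multiply by the base once.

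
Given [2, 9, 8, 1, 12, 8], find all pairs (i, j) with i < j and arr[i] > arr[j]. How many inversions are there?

Finding inversions in [2, 9, 8, 1, 12, 8]:

(0, 3): arr[0]=2 > arr[3]=1
(1, 2): arr[1]=9 > arr[2]=8
(1, 3): arr[1]=9 > arr[3]=1
(1, 5): arr[1]=9 > arr[5]=8
(2, 3): arr[2]=8 > arr[3]=1
(4, 5): arr[4]=12 > arr[5]=8

Total inversions: 6

The array has 6 inversion(s): (0,3), (1,2), (1,3), (1,5), (2,3), (4,5). Each pair (i,j) satisfies i < j and arr[i] > arr[j].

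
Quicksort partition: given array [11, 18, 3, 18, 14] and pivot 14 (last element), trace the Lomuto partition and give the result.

Lomuto partition with pivot = 14:

Initial array: [11, 18, 3, 18, 14]

arr[0]=11 <= 14: swap with position 0, array becomes [11, 18, 3, 18, 14]
arr[1]=18 > 14: no swap
arr[2]=3 <= 14: swap with position 1, array becomes [11, 3, 18, 18, 14]
arr[3]=18 > 14: no swap

Place pivot at position 2: [11, 3, 14, 18, 18]
Pivot position: 2

After partitioning with pivot 14, the array becomes [11, 3, 14, 18, 18]. The pivot is placed at index 2. All elements to the left of the pivot are <= 14, and all elements to the right are > 14.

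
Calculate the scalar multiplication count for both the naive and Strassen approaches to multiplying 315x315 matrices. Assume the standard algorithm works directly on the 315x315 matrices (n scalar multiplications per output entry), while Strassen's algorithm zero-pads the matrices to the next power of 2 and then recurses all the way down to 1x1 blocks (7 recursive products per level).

Matrix multiplication for 315x315 matrices:

Strassen's algorithm requires power-of-2 dimensions. Pad 315x315 to 512x512 (next power of 2).

Standard algorithm: 315^3 = 31255875 multiplications
Strassen's algorithm: 7^(log2(512)) = 7^9 = 40353607 multiplications
Difference: 31255875 - 40353607 = -9097732 (Strassen uses MORE here due to padding overhead — for small or just-over-power-of-2 n, padding can outweigh the per-level savings)

Standard: 31255875 multiplications (315^3). Strassen: 40353607 multiplications (7^9, after padding to 512x512). Strassen reduces 8 recursive multiplications to 7 at each level.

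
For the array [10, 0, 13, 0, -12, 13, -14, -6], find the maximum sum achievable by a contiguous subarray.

Using Kadane's algorithm on [10, 0, 13, 0, -12, 13, -14, -6]:

Scanning through the array:
Position 1 (value 0): max_ending_here = 10, max_so_far = 10
Position 2 (value 13): max_ending_here = 23, max_so_far = 23
Position 3 (value 0): max_ending_here = 23, max_so_far = 23
Position 4 (value -12): max_ending_here = 11, max_so_far = 23
Position 5 (value 13): max_ending_here = 24, max_so_far = 24
Position 6 (value -14): max_ending_here = 10, max_so_far = 24
Position 7 (value -6): max_ending_here = 4, max_so_far = 24

Maximum subarray: [10, 0, 13, 0, -12, 13]
Maximum sum: 24

The maximum subarray is [10, 0, 13, 0, -12, 13] with sum 24. This subarray runs from index 0 to index 5.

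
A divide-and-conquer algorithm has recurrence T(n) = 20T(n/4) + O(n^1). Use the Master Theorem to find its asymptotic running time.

Master Theorem for T(n) = 20T(n/4) + O(n^1):

a = 20, b = 4, c = 1
log_b(a) = log_4(20) = 2.1610

Case 1: c = 1 < log_4(20) = 2.1610
T(n) = O(n^(log_4 20))

For T(n) = 20T(n/4) + O(n^1): log_4(20) = 2.1610. This is Case 1 of the Master Theorem (c < log_b(a), work dominated by leaves), giving O(n^(log_4 20)).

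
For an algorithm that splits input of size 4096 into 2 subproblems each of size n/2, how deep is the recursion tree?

For divide and conquer with division factor 2:

Problem sizes at each level:
Level 0: 4096
Level 1: 2048
Level 2: 1024
Level 3: 512
Level 4: 256
Level 5: 128
Level 6: 64
Level 7: 32
Level 8: 16
Level 9: 8
Level 10: 4
Level 11: 2
Level 12: 1

The root is level 0 and the size-1 base case is level 12 (the tree spans levels 0 through 12, i.e. 13 levels counting the root), so the depth is the number of divisions: log_2(4096) = 12

The recursion tree depth is log_2(4096) = 12. At each level, the problem size is divided by 2, so it takes 12 divisions to reduce to a base case of size 1. The algorithm makes 2 recursive calls at each level.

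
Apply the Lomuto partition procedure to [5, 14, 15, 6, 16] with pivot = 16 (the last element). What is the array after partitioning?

Lomuto partition with pivot = 16:

Initial array: [5, 14, 15, 6, 16]

arr[0]=5 <= 16: swap with position 0, array becomes [5, 14, 15, 6, 16]
arr[1]=14 <= 16: swap with position 1, array becomes [5, 14, 15, 6, 16]
arr[2]=15 <= 16: swap with position 2, array becomes [5, 14, 15, 6, 16]
arr[3]=6 <= 16: swap with position 3, array becomes [5, 14, 15, 6, 16]

Place pivot at position 4: [5, 14, 15, 6, 16]
Pivot position: 4

After partitioning with pivot 16, the array becomes [5, 14, 15, 6, 16]. The pivot is placed at index 4. All elements to the left of the pivot are <= 16, and all elements to the right are > 16.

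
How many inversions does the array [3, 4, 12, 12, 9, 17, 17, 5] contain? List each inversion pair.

Finding inversions in [3, 4, 12, 12, 9, 17, 17, 5]:

(2, 4): arr[2]=12 > arr[4]=9
(2, 7): arr[2]=12 > arr[7]=5
(3, 4): arr[3]=12 > arr[4]=9
(3, 7): arr[3]=12 > arr[7]=5
(4, 7): arr[4]=9 > arr[7]=5
(5, 7): arr[5]=17 > arr[7]=5
(6, 7): arr[6]=17 > arr[7]=5

Total inversions: 7

The array has 7 inversion(s): (2,4), (2,7), (3,4), (3,7), (4,7), (5,7), (6,7). Each pair (i,j) satisfies i < j and arr[i] > arr[j].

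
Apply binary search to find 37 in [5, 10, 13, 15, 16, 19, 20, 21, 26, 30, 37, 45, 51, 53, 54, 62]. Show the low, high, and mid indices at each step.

Binary search for 37 in [5, 10, 13, 15, 16, 19, 20, 21, 26, 30, 37, 45, 51, 53, 54, 62]:

lo=0, hi=15, mid=7, arr[mid]=21 -> 21 < 37, search right half
lo=8, hi=15, mid=11, arr[mid]=45 -> 45 > 37, search left half
lo=8, hi=10, mid=9, arr[mid]=30 -> 30 < 37, search right half
lo=10, hi=10, mid=10, arr[mid]=37 -> Found target at index 10!

Binary search finds 37 at index 10 after 4 comparisons. The search repeatedly halves the search space by comparing with the middle element.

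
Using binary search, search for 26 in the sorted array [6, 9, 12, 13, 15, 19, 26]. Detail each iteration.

Binary search for 26 in [6, 9, 12, 13, 15, 19, 26]:

lo=0, hi=6, mid=3, arr[mid]=13 -> 13 < 26, search right half
lo=4, hi=6, mid=5, arr[mid]=19 -> 19 < 26, search right half
lo=6, hi=6, mid=6, arr[mid]=26 -> Found target at index 6!

Binary search finds 26 at index 6 after 3 comparisons. The search repeatedly halves the search space by comparing with the middle element.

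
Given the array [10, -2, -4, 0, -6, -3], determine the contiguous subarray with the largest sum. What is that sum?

Using Kadane's algorithm on [10, -2, -4, 0, -6, -3]:

Scanning through the array:
Position 1 (value -2): max_ending_here = 8, max_so_far = 10
Position 2 (value -4): max_ending_here = 4, max_so_far = 10
Position 3 (value 0): max_ending_here = 4, max_so_far = 10
Position 4 (value -6): max_ending_here = -2, max_so_far = 10
Position 5 (value -3): max_ending_here = -3, max_so_far = 10

Maximum subarray: [10]
Maximum sum: 10

The maximum subarray is [10] with sum 10. This subarray runs from index 0 to index 0.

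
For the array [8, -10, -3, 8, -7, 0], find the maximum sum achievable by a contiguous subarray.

Using Kadane's algorithm on [8, -10, -3, 8, -7, 0]:

Scanning through the array:
Position 1 (value -10): max_ending_here = -2, max_so_far = 8
Position 2 (value -3): max_ending_here = -3, max_so_far = 8
Position 3 (value 8): max_ending_here = 8, max_so_far = 8
Position 4 (value -7): max_ending_here = 1, max_so_far = 8
Position 5 (value 0): max_ending_here = 1, max_so_far = 8

Maximum subarray: [8]
Maximum sum: 8

The maximum subarray is [8] with sum 8. This subarray runs from index 0 to index 0.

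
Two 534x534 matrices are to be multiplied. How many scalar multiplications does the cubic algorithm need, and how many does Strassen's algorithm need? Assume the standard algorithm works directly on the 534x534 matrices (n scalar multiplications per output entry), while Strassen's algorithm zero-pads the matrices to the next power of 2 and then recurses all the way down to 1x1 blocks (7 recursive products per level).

Matrix multiplication for 534x534 matrices:

Strassen's algorithm requires power-of-2 dimensions. Pad 534x534 to 1024x1024 (next power of 2).

Standard algorithm: 534^3 = 152273304 multiplications
Strassen's algorithm: 7^(log2(1024)) = 7^10 = 282475249 multiplications
Difference: 152273304 - 282475249 = -130201945 (Strassen uses MORE here due to padding overhead — for small or just-over-power-of-2 n, padding can outweigh the per-level savings)

Standard: 152273304 multiplications (534^3). Strassen: 282475249 multiplications (7^10, after padding to 1024x1024). Strassen reduces 8 recursive multiplications to 7 at each level.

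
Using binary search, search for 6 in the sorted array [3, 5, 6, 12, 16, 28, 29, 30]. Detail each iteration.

Binary search for 6 in [3, 5, 6, 12, 16, 28, 29, 30]:

lo=0, hi=7, mid=3, arr[mid]=12 -> 12 > 6, search left half
lo=0, hi=2, mid=1, arr[mid]=5 -> 5 < 6, search right half
lo=2, hi=2, mid=2, arr[mid]=6 -> Found target at index 2!

Binary search finds 6 at index 2 after 3 comparisons. The search repeatedly halves the search space by comparing with the middle element.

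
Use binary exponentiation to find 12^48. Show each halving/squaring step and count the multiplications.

Computing 12^48 by squaring (build up from 12^1; each line after the first costs one multiplication):

12^1 = 12
12^2 = (12^1)^2 = 12^2 = 144
12^3 = 12 * 12^2 = 12 * 144 = 1728
12^6 = (12^3)^2 = 1728^2 = 2985984
12^12 = (12^6)^2 = 2985984^2 = 8916100448256
12^24 = (12^12)^2 = 8916100448256^2 = 79496847203390844133441536
12^48 = (12^24)^2 = 79496847203390844133441536^2 = 6319748715279270675921934218987893281199411530039296

Result: 6319748715279270675921934218987893281199411530039296
Multiplications needed: 6 (6 lines after 12^1)

12^48 = 6319748715279270675921934218987893281199411530039296. Using exponentiation by squaring, this requires 6 multiplications. The key idea: if the exponent is even, square the half-power; if odd, multiply by the base once.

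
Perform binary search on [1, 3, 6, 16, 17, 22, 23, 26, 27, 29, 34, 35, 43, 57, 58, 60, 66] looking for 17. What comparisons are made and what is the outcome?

Binary search for 17 in [1, 3, 6, 16, 17, 22, 23, 26, 27, 29, 34, 35, 43, 57, 58, 60, 66]:

lo=0, hi=16, mid=8, arr[mid]=27 -> 27 > 17, search left half
lo=0, hi=7, mid=3, arr[mid]=16 -> 16 < 17, search right half
lo=4, hi=7, mid=5, arr[mid]=22 -> 22 > 17, search left half
lo=4, hi=4, mid=4, arr[mid]=17 -> Found target at index 4!

Binary search finds 17 at index 4 after 4 comparisons. The search repeatedly halves the search space by comparing with the middle element.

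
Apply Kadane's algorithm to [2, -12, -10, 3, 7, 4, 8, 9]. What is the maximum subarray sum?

Using Kadane's algorithm on [2, -12, -10, 3, 7, 4, 8, 9]:

Scanning through the array:
Position 1 (value -12): max_ending_here = -10, max_so_far = 2
Position 2 (value -10): max_ending_here = -10, max_so_far = 2
Position 3 (value 3): max_ending_here = 3, max_so_far = 3
Position 4 (value 7): max_ending_here = 10, max_so_far = 10
Position 5 (value 4): max_ending_here = 14, max_so_far = 14
Position 6 (value 8): max_ending_here = 22, max_so_far = 22
Position 7 (value 9): max_ending_here = 31, max_so_far = 31

Maximum subarray: [3, 7, 4, 8, 9]
Maximum sum: 31

The maximum subarray is [3, 7, 4, 8, 9] with sum 31. This subarray runs from index 3 to index 7.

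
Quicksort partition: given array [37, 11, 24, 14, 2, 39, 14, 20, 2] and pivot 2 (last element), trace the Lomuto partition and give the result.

Lomuto partition with pivot = 2:

Initial array: [37, 11, 24, 14, 2, 39, 14, 20, 2]

arr[0]=37 > 2: no swap
arr[1]=11 > 2: no swap
arr[2]=24 > 2: no swap
arr[3]=14 > 2: no swap
arr[4]=2 <= 2: swap with position 0, array becomes [2, 11, 24, 14, 37, 39, 14, 20, 2]
arr[5]=39 > 2: no swap
arr[6]=14 > 2: no swap
arr[7]=20 > 2: no swap

Place pivot at position 1: [2, 2, 24, 14, 37, 39, 14, 20, 11]
Pivot position: 1

After partitioning with pivot 2, the array becomes [2, 2, 24, 14, 37, 39, 14, 20, 11]. The pivot is placed at index 1. All elements to the left of the pivot are <= 2, and all elements to the right are > 2.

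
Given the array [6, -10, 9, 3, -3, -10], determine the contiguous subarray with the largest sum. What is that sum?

Using Kadane's algorithm on [6, -10, 9, 3, -3, -10]:

Scanning through the array:
Position 1 (value -10): max_ending_here = -4, max_so_far = 6
Position 2 (value 9): max_ending_here = 9, max_so_far = 9
Position 3 (value 3): max_ending_here = 12, max_so_far = 12
Position 4 (value -3): max_ending_here = 9, max_so_far = 12
Position 5 (value -10): max_ending_here = -1, max_so_far = 12

Maximum subarray: [9, 3]
Maximum sum: 12

The maximum subarray is [9, 3] with sum 12. This subarray runs from index 2 to index 3.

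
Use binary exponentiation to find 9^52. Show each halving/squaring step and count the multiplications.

Computing 9^52 by squaring (build up from 9^1; each line after the first costs one multiplication):

9^1 = 9
9^2 = (9^1)^2 = 9^2 = 81
9^3 = 9 * 9^2 = 9 * 81 = 729
9^6 = (9^3)^2 = 729^2 = 531441
9^12 = (9^6)^2 = 531441^2 = 282429536481
9^13 = 9 * 9^12 = 9 * 282429536481 = 2541865828329
9^26 = (9^13)^2 = 2541865828329^2 = 6461081889226673298932241
9^52 = (9^26)^2 = 6461081889226673298932241^2 = 41745579179292917813953351511015323088870709282081

Result: 41745579179292917813953351511015323088870709282081
Multiplications needed: 7 (7 lines after 9^1)

9^52 = 41745579179292917813953351511015323088870709282081. Using exponentiation by squaring, this requires 7 multiplications. The key idea: if the exponent is even, square the half-power; if odd, multiply by the base once.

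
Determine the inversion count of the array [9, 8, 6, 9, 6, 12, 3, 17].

Finding inversions in [9, 8, 6, 9, 6, 12, 3, 17]:

(0, 1): arr[0]=9 > arr[1]=8
(0, 2): arr[0]=9 > arr[2]=6
(0, 4): arr[0]=9 > arr[4]=6
(0, 6): arr[0]=9 > arr[6]=3
(1, 2): arr[1]=8 > arr[2]=6
(1, 4): arr[1]=8 > arr[4]=6
(1, 6): arr[1]=8 > arr[6]=3
(2, 6): arr[2]=6 > arr[6]=3
(3, 4): arr[3]=9 > arr[4]=6
(3, 6): arr[3]=9 > arr[6]=3
(4, 6): arr[4]=6 > arr[6]=3
(5, 6): arr[5]=12 > arr[6]=3

Total inversions: 12

The array has 12 inversion(s): (0,1), (0,2), (0,4), (0,6), (1,2), (1,4), (1,6), (2,6), (3,4), (3,6), (4,6), (5,6). Each pair (i,j) satisfies i < j and arr[i] > arr[j].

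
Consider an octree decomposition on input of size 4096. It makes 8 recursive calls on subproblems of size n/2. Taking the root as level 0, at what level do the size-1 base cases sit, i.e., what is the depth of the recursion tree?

For divide and conquer with division factor 2:

Problem sizes at each level:
Level 0: 4096
Level 1: 2048
Level 2: 1024
Level 3: 512
Level 4: 256
Level 5: 128
Level 6: 64
Level 7: 32
Level 8: 16
Level 9: 8
Level 10: 4
Level 11: 2
Level 12: 1

The root is level 0 and the size-1 base case is level 12 (the tree spans levels 0 through 12, i.e. 13 levels counting the root), so the depth is the number of divisions: log_2(4096) = 12

The recursion tree depth is log_2(4096) = 12. At each level, the problem size is divided by 2, so it takes 12 divisions to reduce to a base case of size 1. The algorithm makes 8 recursive calls at each level.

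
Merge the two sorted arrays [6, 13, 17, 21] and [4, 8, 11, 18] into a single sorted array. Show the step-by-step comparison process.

Merging process:

Compare 6 vs 4: take 4 from right. Merged: [4]
Compare 6 vs 8: take 6 from left. Merged: [4, 6]
Compare 13 vs 8: take 8 from right. Merged: [4, 6, 8]
Compare 13 vs 11: take 11 from right. Merged: [4, 6, 8, 11]
Compare 13 vs 18: take 13 from left. Merged: [4, 6, 8, 11, 13]
Compare 17 vs 18: take 17 from left. Merged: [4, 6, 8, 11, 13, 17]
Compare 21 vs 18: take 18 from right. Merged: [4, 6, 8, 11, 13, 17, 18]
Append remaining from left: [21]. Merged: [4, 6, 8, 11, 13, 17, 18, 21]

Final merged array: [4, 6, 8, 11, 13, 17, 18, 21]
Total comparisons: 7

The merged array is [4, 6, 8, 11, 13, 17, 18, 21], requiring 7 comparisons. The merge step runs in O(n) time where n is the total number of elements.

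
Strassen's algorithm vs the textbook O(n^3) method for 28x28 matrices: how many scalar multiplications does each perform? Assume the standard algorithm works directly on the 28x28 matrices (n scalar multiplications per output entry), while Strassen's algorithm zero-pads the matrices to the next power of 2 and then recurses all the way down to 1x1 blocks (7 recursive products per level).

Matrix multiplication for 28x28 matrices:

Strassen's algorithm requires power-of-2 dimensions. Pad 28x28 to 32x32 (next power of 2).

Standard algorithm: 28^3 = 21952 multiplications
Strassen's algorithm: 7^(log2(32)) = 7^5 = 16807 multiplications
Savings: 21952 - 16807 = 5145 multiplications

Standard: 21952 multiplications (28^3). Strassen: 16807 multiplications (7^5, after padding to 32x32). Strassen reduces 8 recursive multiplications to 7 at each level.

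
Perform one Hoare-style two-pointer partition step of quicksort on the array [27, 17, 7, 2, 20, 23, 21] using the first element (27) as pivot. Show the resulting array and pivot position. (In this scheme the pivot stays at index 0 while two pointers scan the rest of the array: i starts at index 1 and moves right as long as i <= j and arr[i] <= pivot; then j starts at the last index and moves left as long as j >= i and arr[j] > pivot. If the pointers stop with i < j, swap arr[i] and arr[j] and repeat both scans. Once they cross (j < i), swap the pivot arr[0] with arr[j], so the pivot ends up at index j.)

Hoare-style two-pointer partition with pivot = 27:

Initial array: [27, 17, 7, 2, 20, 23, 21]

Pointers start at i = 1, j = 6.
i ends at 7, j ends at 6: the pointers have crossed (j < i), so scanning stops.

Swap pivot arr[0] with arr[6] to place pivot at position 6: [21, 17, 7, 2, 20, 23, 27]
Pivot position: 6

After partitioning with pivot 27, the array becomes [21, 17, 7, 2, 20, 23, 27]. The pivot is placed at index 6. All elements to the left of the pivot are <= 27, and all elements to the right are > 27.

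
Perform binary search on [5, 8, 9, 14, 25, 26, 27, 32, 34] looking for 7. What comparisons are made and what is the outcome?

Binary search for 7 in [5, 8, 9, 14, 25, 26, 27, 32, 34]:

lo=0, hi=8, mid=4, arr[mid]=25 -> 25 > 7, search left half
lo=0, hi=3, mid=1, arr[mid]=8 -> 8 > 7, search left half
lo=0, hi=0, mid=0, arr[mid]=5 -> 5 < 7, search right half
lo=1 > hi=0, target 7 not found

Binary search determines that 7 is not in the array after 3 comparisons. The search space was exhausted without finding the target.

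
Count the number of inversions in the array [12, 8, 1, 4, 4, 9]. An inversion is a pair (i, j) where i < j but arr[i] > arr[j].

Finding inversions in [12, 8, 1, 4, 4, 9]:

(0, 1): arr[0]=12 > arr[1]=8
(0, 2): arr[0]=12 > arr[2]=1
(0, 3): arr[0]=12 > arr[3]=4
(0, 4): arr[0]=12 > arr[4]=4
(0, 5): arr[0]=12 > arr[5]=9
(1, 2): arr[1]=8 > arr[2]=1
(1, 3): arr[1]=8 > arr[3]=4
(1, 4): arr[1]=8 > arr[4]=4

Total inversions: 8

The array has 8 inversion(s): (0,1), (0,2), (0,3), (0,4), (0,5), (1,2), (1,3), (1,4). Each pair (i,j) satisfies i < j and arr[i] > arr[j].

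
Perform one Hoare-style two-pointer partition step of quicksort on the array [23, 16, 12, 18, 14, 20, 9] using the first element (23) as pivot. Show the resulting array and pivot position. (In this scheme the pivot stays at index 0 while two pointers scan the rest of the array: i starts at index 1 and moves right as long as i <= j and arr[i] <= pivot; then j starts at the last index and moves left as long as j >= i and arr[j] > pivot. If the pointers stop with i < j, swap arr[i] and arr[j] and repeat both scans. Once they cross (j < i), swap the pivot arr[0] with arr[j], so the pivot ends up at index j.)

Hoare-style two-pointer partition with pivot = 23:

Initial array: [23, 16, 12, 18, 14, 20, 9]

Pointers start at i = 1, j = 6.
i ends at 7, j ends at 6: the pointers have crossed (j < i), so scanning stops.

Swap pivot arr[0] with arr[6] to place pivot at position 6: [9, 16, 12, 18, 14, 20, 23]
Pivot position: 6

After partitioning with pivot 23, the array becomes [9, 16, 12, 18, 14, 20, 23]. The pivot is placed at index 6. All elements to the left of the pivot are <= 23, and all elements to the right are > 23.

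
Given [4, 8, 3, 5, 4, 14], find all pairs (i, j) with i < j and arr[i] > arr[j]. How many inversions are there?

Finding inversions in [4, 8, 3, 5, 4, 14]:

(0, 2): arr[0]=4 > arr[2]=3
(1, 2): arr[1]=8 > arr[2]=3
(1, 3): arr[1]=8 > arr[3]=5
(1, 4): arr[1]=8 > arr[4]=4
(3, 4): arr[3]=5 > arr[4]=4

Total inversions: 5

The array has 5 inversion(s): (0,2), (1,2), (1,3), (1,4), (3,4). Each pair (i,j) satisfies i < j and arr[i] > arr[j].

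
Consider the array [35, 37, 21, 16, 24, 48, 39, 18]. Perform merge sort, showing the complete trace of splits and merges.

Merge sort trace:

Split: [35, 37, 21, 16, 24, 48, 39, 18] -> [35, 37, 21, 16] and [24, 48, 39, 18]
  Split: [35, 37, 21, 16] -> [35, 37] and [21, 16]
    Split: [35, 37] -> [35] and [37]
    Merge: [35] + [37] -> [35, 37]
    Split: [21, 16] -> [21] and [16]
    Merge: [21] + [16] -> [16, 21]
  Merge: [35, 37] + [16, 21] -> [16, 21, 35, 37]
  Split: [24, 48, 39, 18] -> [24, 48] and [39, 18]
    Split: [24, 48] -> [24] and [48]
    Merge: [24] + [48] -> [24, 48]
    Split: [39, 18] -> [39] and [18]
    Merge: [39] + [18] -> [18, 39]
  Merge: [24, 48] + [18, 39] -> [18, 24, 39, 48]
Merge: [16, 21, 35, 37] + [18, 24, 39, 48] -> [16, 18, 21, 24, 35, 37, 39, 48]

Final sorted array: [16, 18, 21, 24, 35, 37, 39, 48]

The merge sort proceeds by recursively splitting the array and merging sorted halves.
After all merges, the sorted array is [16, 18, 21, 24, 35, 37, 39, 48].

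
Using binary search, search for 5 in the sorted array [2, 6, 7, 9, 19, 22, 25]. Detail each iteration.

Binary search for 5 in [2, 6, 7, 9, 19, 22, 25]:

lo=0, hi=6, mid=3, arr[mid]=9 -> 9 > 5, search left half
lo=0, hi=2, mid=1, arr[mid]=6 -> 6 > 5, search left half
lo=0, hi=0, mid=0, arr[mid]=2 -> 2 < 5, search right half
lo=1 > hi=0, target 5 not found

Binary search determines that 5 is not in the array after 3 comparisons. The search space was exhausted without finding the target.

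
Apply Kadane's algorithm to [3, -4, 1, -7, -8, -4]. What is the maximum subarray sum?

Using Kadane's algorithm on [3, -4, 1, -7, -8, -4]:

Scanning through the array:
Position 1 (value -4): max_ending_here = -1, max_so_far = 3
Position 2 (value 1): max_ending_here = 1, max_so_far = 3
Position 3 (value -7): max_ending_here = -6, max_so_far = 3
Position 4 (value -8): max_ending_here = -8, max_so_far = 3
Position 5 (value -4): max_ending_here = -4, max_so_far = 3

Maximum subarray: [3]
Maximum sum: 3

The maximum subarray is [3] with sum 3. This subarray runs from index 0 to index 0.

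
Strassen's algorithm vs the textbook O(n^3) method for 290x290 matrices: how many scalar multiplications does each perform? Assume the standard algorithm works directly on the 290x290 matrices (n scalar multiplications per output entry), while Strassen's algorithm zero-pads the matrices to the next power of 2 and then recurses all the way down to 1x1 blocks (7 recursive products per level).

Matrix multiplication for 290x290 matrices:

Strassen's algorithm requires power-of-2 dimensions. Pad 290x290 to 512x512 (next power of 2).

Standard algorithm: 290^3 = 24389000 multiplications
Strassen's algorithm: 7^(log2(512)) = 7^9 = 40353607 multiplications
Difference: 24389000 - 40353607 = -15964607 (Strassen uses MORE here due to padding overhead — for small or just-over-power-of-2 n, padding can outweigh the per-level savings)

Standard: 24389000 multiplications (290^3). Strassen: 40353607 multiplications (7^9, after padding to 512x512). Strassen reduces 8 recursive multiplications to 7 at each level.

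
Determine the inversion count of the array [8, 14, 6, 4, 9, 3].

Finding inversions in [8, 14, 6, 4, 9, 3]:

(0, 2): arr[0]=8 > arr[2]=6
(0, 3): arr[0]=8 > arr[3]=4
(0, 5): arr[0]=8 > arr[5]=3
(1, 2): arr[1]=14 > arr[2]=6
(1, 3): arr[1]=14 > arr[3]=4
(1, 4): arr[1]=14 > arr[4]=9
(1, 5): arr[1]=14 > arr[5]=3
(2, 3): arr[2]=6 > arr[3]=4
(2, 5): arr[2]=6 > arr[5]=3
(3, 5): arr[3]=4 > arr[5]=3
(4, 5): arr[4]=9 > arr[5]=3

Total inversions: 11

The array has 11 inversion(s): (0,2), (0,3), (0,5), (1,2), (1,3), (1,4), (1,5), (2,3), (2,5), (3,5), (4,5). Each pair (i,j) satisfies i < j and arr[i] > arr[j].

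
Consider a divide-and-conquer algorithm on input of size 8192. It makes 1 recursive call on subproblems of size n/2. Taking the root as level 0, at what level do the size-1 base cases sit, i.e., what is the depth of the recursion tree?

For divide and conquer with division factor 2:

Problem sizes at each level:
Level 0: 8192
Level 1: 4096
Level 2: 2048
Level 3: 1024
Level 4: 512
Level 5: 256
Level 6: 128
Level 7: 64
Level 8: 32
Level 9: 16
Level 10: 8
Level 11: 4
Level 12: 2
Level 13: 1

The root is level 0 and the size-1 base case is level 13 (the tree spans levels 0 through 13, i.e. 14 levels counting the root), so the depth is the number of divisions: log_2(8192) = 13

The recursion tree depth is log_2(8192) = 13. At each level, the problem size is divided by 2, so it takes 13 divisions to reduce to a base case of size 1. The algorithm makes 1 recursive call at each level.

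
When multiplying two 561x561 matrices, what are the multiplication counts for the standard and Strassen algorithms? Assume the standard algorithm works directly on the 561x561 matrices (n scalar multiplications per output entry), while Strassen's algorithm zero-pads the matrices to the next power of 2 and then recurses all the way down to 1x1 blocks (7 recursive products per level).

Matrix multiplication for 561x561 matrices:

Strassen's algorithm requires power-of-2 dimensions. Pad 561x561 to 1024x1024 (next power of 2).

Standard algorithm: 561^3 = 176558481 multiplications
Strassen's algorithm: 7^(log2(1024)) = 7^10 = 282475249 multiplications
Difference: 176558481 - 282475249 = -105916768 (Strassen uses MORE here due to padding overhead — for small or just-over-power-of-2 n, padding can outweigh the per-level savings)

Standard: 176558481 multiplications (561^3). Strassen: 282475249 multiplications (7^10, after padding to 1024x1024). Strassen reduces 8 recursive multiplications to 7 at each level.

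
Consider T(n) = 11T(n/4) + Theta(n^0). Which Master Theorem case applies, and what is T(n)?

Master Theorem for T(n) = 11T(n/4) + O(n^0):

a = 11, b = 4, c = 0
log_b(a) = log_4(11) = 1.7297

Case 1: c = 0 < log_4(11) = 1.7297
T(n) = O(n^(log_4 11))

For T(n) = 11T(n/4) + O(n^0): log_4(11) = 1.7297. This is Case 1 of the Master Theorem (c < log_b(a), work dominated by leaves), giving O(n^(log_4 11)).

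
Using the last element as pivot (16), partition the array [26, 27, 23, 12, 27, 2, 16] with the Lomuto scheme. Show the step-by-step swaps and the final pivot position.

Lomuto partition with pivot = 16:

Initial array: [26, 27, 23, 12, 27, 2, 16]

arr[0]=26 > 16: no swap
arr[1]=27 > 16: no swap
arr[2]=23 > 16: no swap
arr[3]=12 <= 16: swap with position 0, array becomes [12, 27, 23, 26, 27, 2, 16]
arr[4]=27 > 16: no swap
arr[5]=2 <= 16: swap with position 1, array becomes [12, 2, 23, 26, 27, 27, 16]

Place pivot at position 2: [12, 2, 16, 26, 27, 27, 23]
Pivot position: 2

After partitioning with pivot 16, the array becomes [12, 2, 16, 26, 27, 27, 23]. The pivot is placed at index 2. All elements to the left of the pivot are <= 16, and all elements to the right are > 16.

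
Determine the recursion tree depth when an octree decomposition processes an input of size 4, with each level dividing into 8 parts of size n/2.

For divide and conquer with division factor 2:

Problem sizes at each level:
Level 0: 4
Level 1: 2
Level 2: 1

The root is level 0 and the size-1 base case is level 2 (the tree spans levels 0 through 2, i.e. 3 levels counting the root), so the depth is the number of divisions: log_2(4) = 2

The recursion tree depth is log_2(4) = 2. At each level, the problem size is divided by 2, so it takes 2 divisions to reduce to a base case of size 1. The algorithm makes 8 recursive calls at each level.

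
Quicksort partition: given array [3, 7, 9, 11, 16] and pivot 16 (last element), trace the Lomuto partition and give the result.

Lomuto partition with pivot = 16:

Initial array: [3, 7, 9, 11, 16]

arr[0]=3 <= 16: swap with position 0, array becomes [3, 7, 9, 11, 16]
arr[1]=7 <= 16: swap with position 1, array becomes [3, 7, 9, 11, 16]
arr[2]=9 <= 16: swap with position 2, array becomes [3, 7, 9, 11, 16]
arr[3]=11 <= 16: swap with position 3, array becomes [3, 7, 9, 11, 16]

Place pivot at position 4: [3, 7, 9, 11, 16]
Pivot position: 4

After partitioning with pivot 16, the array becomes [3, 7, 9, 11, 16]. The pivot is placed at index 4. All elements to the left of the pivot are <= 16, and all elements to the right are > 16.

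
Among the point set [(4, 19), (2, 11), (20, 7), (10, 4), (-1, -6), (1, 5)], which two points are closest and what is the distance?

Computing all pairwise distances among 6 points:

d((4, 19), (2, 11)) = 8.2462
d((4, 19), (20, 7)) = 20.0
d((4, 19), (10, 4)) = 16.1555
d((4, 19), (-1, -6)) = 25.4951
d((4, 19), (1, 5)) = 14.3178
d((2, 11), (20, 7)) = 18.4391
d((2, 11), (10, 4)) = 10.6301
d((2, 11), (-1, -6)) = 17.2627
d((2, 11), (1, 5)) = 6.0828 <-- minimum
d((20, 7), (10, 4)) = 10.4403
d((20, 7), (-1, -6)) = 24.6982
d((20, 7), (1, 5)) = 19.105
d((10, 4), (-1, -6)) = 14.8661
d((10, 4), (1, 5)) = 9.0554
d((-1, -6), (1, 5)) = 11.1803

Closest pair: (2, 11) and (1, 5) with distance 6.0828

The closest pair is (2, 11) and (1, 5) with Euclidean distance 6.0828. For 6 points, brute-force pairwise comparison is shown above. For large n, the divide-and-conquer algorithm (sort by x, recurse on halves, check the dividing strip) achieves O(n log n).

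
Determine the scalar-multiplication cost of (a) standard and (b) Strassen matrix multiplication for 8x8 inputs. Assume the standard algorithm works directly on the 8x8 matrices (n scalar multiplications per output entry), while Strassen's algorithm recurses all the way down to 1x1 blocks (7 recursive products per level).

Matrix multiplication for 8x8 matrices:

Standard algorithm: 8^3 = 512 multiplications
Strassen's algorithm: 7^(log2(8)) = 7^3 = 343 multiplications
Savings: 512 - 343 = 169 multiplications

Standard: 512 multiplications (8^3). Strassen: 343 multiplications (7^3). Strassen reduces 8 recursive multiplications to 7 at each level.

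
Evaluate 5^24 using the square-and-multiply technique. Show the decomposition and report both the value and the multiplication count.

Computing 5^24 by squaring (build up from 5^1; each line after the first costs one multiplication):

5^1 = 5
5^2 = (5^1)^2 = 5^2 = 25
5^3 = 5 * 5^2 = 5 * 25 = 125
5^6 = (5^3)^2 = 125^2 = 15625
5^12 = (5^6)^2 = 15625^2 = 244140625
5^24 = (5^12)^2 = 244140625^2 = 59604644775390625

Result: 59604644775390625
Multiplications needed: 5 (5 lines after 5^1)

5^24 = 59604644775390625. Using exponentiation by squaring, this requires 5 multiplications. The key idea: if the exponent is even, square the half-power; if odd, multiply by the base once.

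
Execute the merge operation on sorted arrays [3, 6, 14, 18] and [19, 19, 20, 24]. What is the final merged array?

Merging process:

Compare 3 vs 19: take 3 from left. Merged: [3]
Compare 6 vs 19: take 6 from left. Merged: [3, 6]
Compare 14 vs 19: take 14 from left. Merged: [3, 6, 14]
Compare 18 vs 19: take 18 from left. Merged: [3, 6, 14, 18]
Append remaining from right: [19, 19, 20, 24]. Merged: [3, 6, 14, 18, 19, 19, 20, 24]

Final merged array: [3, 6, 14, 18, 19, 19, 20, 24]
Total comparisons: 4

The merged array is [3, 6, 14, 18, 19, 19, 20, 24], requiring 4 comparisons. The merge step runs in O(n) time where n is the total number of elements.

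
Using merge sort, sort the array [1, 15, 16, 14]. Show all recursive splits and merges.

Merge sort trace:

Split: [1, 15, 16, 14] -> [1, 15] and [16, 14]
  Split: [1, 15] -> [1] and [15]
  Merge: [1] + [15] -> [1, 15]
  Split: [16, 14] -> [16] and [14]
  Merge: [16] + [14] -> [14, 16]
Merge: [1, 15] + [14, 16] -> [1, 14, 15, 16]

Final sorted array: [1, 14, 15, 16]

The merge sort proceeds by recursively splitting the array and merging sorted halves.
After all merges, the sorted array is [1, 14, 15, 16].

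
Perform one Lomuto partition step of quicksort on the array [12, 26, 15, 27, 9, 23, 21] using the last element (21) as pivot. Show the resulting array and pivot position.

Lomuto partition with pivot = 21:

Initial array: [12, 26, 15, 27, 9, 23, 21]

arr[0]=12 <= 21: swap with position 0, array becomes [12, 26, 15, 27, 9, 23, 21]
arr[1]=26 > 21: no swap
arr[2]=15 <= 21: swap with position 1, array becomes [12, 15, 26, 27, 9, 23, 21]
arr[3]=27 > 21: no swap
arr[4]=9 <= 21: swap with position 2, array becomes [12, 15, 9, 27, 26, 23, 21]
arr[5]=23 > 21: no swap

Place pivot at position 3: [12, 15, 9, 21, 26, 23, 27]
Pivot position: 3

After partitioning with pivot 21, the array becomes [12, 15, 9, 21, 26, 23, 27]. The pivot is placed at index 3. All elements to the left of the pivot are <= 21, and all elements to the right are > 21.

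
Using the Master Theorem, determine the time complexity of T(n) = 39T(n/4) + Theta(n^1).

Master Theorem for T(n) = 39T(n/4) + O(n^1):

a = 39, b = 4, c = 1
log_b(a) = log_4(39) = 2.6427

Case 1: c = 1 < log_4(39) = 2.6427
T(n) = O(n^(log_4 39))

For T(n) = 39T(n/4) + O(n^1): log_4(39) = 2.6427. This is Case 1 of the Master Theorem (c < log_b(a), work dominated by leaves), giving O(n^(log_4 39)).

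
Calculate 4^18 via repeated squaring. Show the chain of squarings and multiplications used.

Computing 4^18 by squaring (build up from 4^1; each line after the first costs one multiplication):

4^1 = 4
4^2 = (4^1)^2 = 4^2 = 16
4^4 = (4^2)^2 = 16^2 = 256
4^8 = (4^4)^2 = 256^2 = 65536
4^9 = 4 * 4^8 = 4 * 65536 = 262144
4^18 = (4^9)^2 = 262144^2 = 68719476736

Result: 68719476736
Multiplications needed: 5 (5 lines after 4^1)

4^18 = 68719476736. Using exponentiation by squaring, this requires 5 multiplications. The key idea: if the exponent is even, square the half-power; if odd, multiply by the base once.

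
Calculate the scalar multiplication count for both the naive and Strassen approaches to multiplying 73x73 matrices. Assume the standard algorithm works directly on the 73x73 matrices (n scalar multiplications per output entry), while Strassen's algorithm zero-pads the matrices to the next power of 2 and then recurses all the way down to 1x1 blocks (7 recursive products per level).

Matrix multiplication for 73x73 matrices:

Strassen's algorithm requires power-of-2 dimensions. Pad 73x73 to 128x128 (next power of 2).

Standard algorithm: 73^3 = 389017 multiplications
Strassen's algorithm: 7^(log2(128)) = 7^7 = 823543 multiplications
Difference: 389017 - 823543 = -434526 (Strassen uses MORE here due to padding overhead — for small or just-over-power-of-2 n, padding can outweigh the per-level savings)

Standard: 389017 multiplications (73^3). Strassen: 823543 multiplications (7^7, after padding to 128x128). Strassen reduces 8 recursive multiplications to 7 at each level.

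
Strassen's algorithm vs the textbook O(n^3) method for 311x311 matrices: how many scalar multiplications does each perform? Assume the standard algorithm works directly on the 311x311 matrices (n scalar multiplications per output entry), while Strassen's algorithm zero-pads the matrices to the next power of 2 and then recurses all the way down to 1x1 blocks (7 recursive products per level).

Matrix multiplication for 311x311 matrices:

Strassen's algorithm requires power-of-2 dimensions. Pad 311x311 to 512x512 (next power of 2).

Standard algorithm: 311^3 = 30080231 multiplications
Strassen's algorithm: 7^(log2(512)) = 7^9 = 40353607 multiplications
Difference: 30080231 - 40353607 = -10273376 (Strassen uses MORE here due to padding overhead — for small or just-over-power-of-2 n, padding can outweigh the per-level savings)

Standard: 30080231 multiplications (311^3). Strassen: 40353607 multiplications (7^9, after padding to 512x512). Strassen reduces 8 recursive multiplications to 7 at each level.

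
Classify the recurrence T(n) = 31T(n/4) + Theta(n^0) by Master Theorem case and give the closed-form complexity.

Master Theorem for T(n) = 31T(n/4) + O(n^0):

a = 31, b = 4, c = 0
log_b(a) = log_4(31) = 2.4771

Case 1: c = 0 < log_4(31) = 2.4771
T(n) = O(n^(log_4 31))

For T(n) = 31T(n/4) + O(n^0): log_4(31) = 2.4771. This is Case 1 of the Master Theorem (c < log_b(a), work dominated by leaves), giving O(n^(log_4 31)).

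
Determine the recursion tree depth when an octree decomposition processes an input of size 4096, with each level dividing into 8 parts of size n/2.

For divide and conquer with division factor 2:

Problem sizes at each level:
Level 0: 4096
Level 1: 2048
Level 2: 1024
Level 3: 512
Level 4: 256
Level 5: 128
Level 6: 64
Level 7: 32
Level 8: 16
Level 9: 8
Level 10: 4
Level 11: 2
Level 12: 1

The root is level 0 and the size-1 base case is level 12 (the tree spans levels 0 through 12, i.e. 13 levels counting the root), so the depth is the number of divisions: log_2(4096) = 12

The recursion tree depth is log_2(4096) = 12. At each level, the problem size is divided by 2, so it takes 12 divisions to reduce to a base case of size 1. The algorithm makes 8 recursive calls at each level.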